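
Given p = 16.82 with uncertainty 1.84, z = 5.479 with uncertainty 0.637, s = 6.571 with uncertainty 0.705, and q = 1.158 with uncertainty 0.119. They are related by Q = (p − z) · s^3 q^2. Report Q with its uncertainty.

4315 ± 1810

Let u = p − z = 11.34. δu = √(δp² + δz²) = √(3.39 + 0.406) = 1.95, so δu/u = 0.172.
Q is then a monomial in u, s, q:
δQ/Q = √((δu/u)² + (3·δs/s)² + (2·δq/q)²) = √(0.0295 + 0.104 + 0.0422) = 0.419
Q = 4315, so δQ = 0.419 × 4315 = 1810.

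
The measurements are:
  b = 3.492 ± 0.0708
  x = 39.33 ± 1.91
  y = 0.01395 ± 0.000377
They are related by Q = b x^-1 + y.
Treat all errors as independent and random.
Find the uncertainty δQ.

0.00469

Let p = b·x^-1 = 0.08879. δp/p = √((1·δb/b)² + (-1·δx/x)²) = √(0.000411 + 0.00236) = 0.0526, so δp = 0.00467.
Q = p + y: δQ = √(δp² + δy²) = √(2.18e-05 + 1.42e-07) = 0.00469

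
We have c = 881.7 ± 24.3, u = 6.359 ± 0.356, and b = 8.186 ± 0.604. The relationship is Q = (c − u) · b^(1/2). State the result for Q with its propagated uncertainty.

Let w = c − u = 875.3. δw = √(δc² + δu²) = √(590 + 0.127) = 24.3, so δw/w = 0.0278.
Q is then a monomial in w, b:
δQ/Q = √((δw/w)² + (½·δb/b)²) = √(0.000771 + 0.00136) = 0.0462
Q = 2504, so δQ = 0.0462 × 2504 = 116.

2504 ± 116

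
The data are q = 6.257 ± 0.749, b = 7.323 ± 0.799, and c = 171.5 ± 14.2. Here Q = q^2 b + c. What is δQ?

Let p = q^2·b = 286.7. δp/p = √((2·δq/q)² + (1·δb/b)²) = √(0.0573 + 0.0119) = 0.263, so δp = 75.4.
Q = p + c: δQ = √(δp² + δc²) = √(5690 + 202) = 76.8

76.8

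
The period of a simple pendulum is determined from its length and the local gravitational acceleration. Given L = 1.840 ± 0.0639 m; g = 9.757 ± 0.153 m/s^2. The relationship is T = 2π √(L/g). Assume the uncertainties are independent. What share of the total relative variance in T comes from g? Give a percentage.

(δT/T)² = (½·δL/L)² + (−½·δg/g)²
  L term: (0.5×0.0347)² = 0.000302
  g term: (-0.5×0.0157)² = 6.15e-05
Total = 0.000363. Share from g = 6.15e-05/0.000363 = 0.169.

16.9%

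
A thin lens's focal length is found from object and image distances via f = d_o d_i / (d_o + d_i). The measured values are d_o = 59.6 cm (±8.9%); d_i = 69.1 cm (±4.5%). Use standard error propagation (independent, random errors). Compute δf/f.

0.0521

∂f/∂d_o = (d_i/(d_o+d_i))² = 0.288;  ∂f/∂d_i = (d_o/(d_o+d_i))² = 0.214
δf = √((∂f/∂d_o · δd_o)² + (∂f/∂d_i · δd_i)²) = √(2.34 + 0.445) = 1.67 cm
f = 32.0 cm, so δf/f = 1.67/32.0 = 0.0521.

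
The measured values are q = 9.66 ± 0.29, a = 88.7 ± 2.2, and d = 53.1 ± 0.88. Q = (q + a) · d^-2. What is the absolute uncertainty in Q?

0.00140

Let u = q + a = 98.4. δu = √(δq² + δa²) = √(0.0841 + 4.84) = 2.22, so δu/u = 0.0226.
Q is then a monomial in u, d:
δQ/Q = √((δu/u)² + (-2·δd/d)²) = √(0.000509 + 0.00110) = 0.0401
Q = 0.0349, so δQ = 0.0401 × 0.0349 = 0.00140.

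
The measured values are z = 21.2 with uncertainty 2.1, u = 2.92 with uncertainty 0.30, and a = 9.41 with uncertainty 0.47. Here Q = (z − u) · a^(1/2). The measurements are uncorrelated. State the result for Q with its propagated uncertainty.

56.1 ± 6.66

Let w = z − u = 18.3. δw = √(δz² + δu²) = √(4.41 + 0.0900) = 2.12, so δw/w = 0.116.
Q is then a monomial in w, a:
δQ/Q = √((δw/w)² + (½·δa/a)²) = √(0.0135 + 0.000624) = 0.119
Q = 56.1, so δQ = 0.119 × 56.1 = 6.66.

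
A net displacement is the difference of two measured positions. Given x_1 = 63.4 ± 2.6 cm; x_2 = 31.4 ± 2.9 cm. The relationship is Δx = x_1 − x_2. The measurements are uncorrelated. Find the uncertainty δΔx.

3.89 cm

Absolute uncertainties add in quadrature for a linear combination:
  (δx_1)² = 6.76;  (δx_2)² = 8.41
δΔx = √(15.2) = 3.89 cm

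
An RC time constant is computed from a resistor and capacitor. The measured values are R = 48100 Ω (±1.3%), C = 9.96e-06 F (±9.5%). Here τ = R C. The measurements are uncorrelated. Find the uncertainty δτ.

0.0459 s

For a monomial τ ∝ R, C, fractional errors add in quadrature:
  (1·δR/R)² = (1×0.0130)² = 0.000169;  (1·δC/C)² = (1×0.0950)² = 0.00903
δτ/τ = √(0.00919) = 0.0959
τ = 0.479 s, so δτ = 0.0959 × 0.479 = 0.0459 s.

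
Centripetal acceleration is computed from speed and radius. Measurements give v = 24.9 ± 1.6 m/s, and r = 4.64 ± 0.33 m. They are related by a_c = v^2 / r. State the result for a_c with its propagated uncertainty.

134 ± 19.6 m/s^2

Relative error in a monomial: (δa_c/a_c)² = Σ (nᵢ · δxᵢ/xᵢ)².
  (2·δv/v)² = (2×0.0643)² = 0.0165;  (-1·δr/r)² = (-1×0.0711)² = 0.00506
δa_c/a_c = √(0.0216) = 0.147
a_c = 134 m/s^2, so δa_c = 0.147 × 134 = 19.6 m/s^2.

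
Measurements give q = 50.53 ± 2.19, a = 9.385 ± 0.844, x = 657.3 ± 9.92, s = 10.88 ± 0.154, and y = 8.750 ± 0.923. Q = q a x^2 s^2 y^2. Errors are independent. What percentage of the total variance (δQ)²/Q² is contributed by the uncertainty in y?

79.2%

(δQ/Q)² = (1·δq/q)² + (1·δa/a)² + (2·δx/x)² + (2·δs/s)² + (2·δy/y)²
  q term: (1×0.0433)² = 0.00188
  a term: (1×0.0899)² = 0.00809
  x term: (2×0.0151)² = 0.000911
  s term: (2×0.0142)² = 0.000801
  y term: (2×0.105)² = 0.0445
Total = 0.0562. Share from y = 0.0445/0.0562 = 0.792.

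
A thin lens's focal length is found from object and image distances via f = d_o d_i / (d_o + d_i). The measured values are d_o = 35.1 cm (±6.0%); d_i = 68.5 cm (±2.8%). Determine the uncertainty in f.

0.947 cm

∂f/∂d_o = (d_i/(d_o+d_i))² = 0.437;  ∂f/∂d_i = (d_o/(d_o+d_i))² = 0.115
δf = √((∂f/∂d_o · δd_o)² + (∂f/∂d_i · δd_i)²) = √(0.848 + 0.0485) = 0.947 cm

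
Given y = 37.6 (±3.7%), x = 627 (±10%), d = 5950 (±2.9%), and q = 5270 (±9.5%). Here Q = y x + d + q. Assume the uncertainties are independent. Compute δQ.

2570

Let p = y·x = 23600. δp/p = √((1·δy/y)² + (1·δx/x)²) = √(0.00137 + 0.0100) = 0.107, so δp = 2510.
Q = p + d + q: δQ = √(δp² + δd² + δq²) = √(6.32e+06 + 29800 + 2.51e+05) = 2570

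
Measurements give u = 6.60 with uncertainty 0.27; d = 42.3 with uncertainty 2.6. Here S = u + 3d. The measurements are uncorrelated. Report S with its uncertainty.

134 ± 7.80

Sums and differences: (δS)² = Σ (cᵢ δxᵢ)².
  (δu)² = 0.0729;  (3·δd)² = 60.8
δS = √(60.9) = 7.80
S = 134.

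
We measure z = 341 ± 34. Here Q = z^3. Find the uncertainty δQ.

1.19e+07

Q ∝ z^3, so δQ/Q = |3| · δz/z = 3 × 0.0997 = 0.299.
Q = 3.97e+07, so δQ = 0.299 × 3.97e+07 = 1.19e+07.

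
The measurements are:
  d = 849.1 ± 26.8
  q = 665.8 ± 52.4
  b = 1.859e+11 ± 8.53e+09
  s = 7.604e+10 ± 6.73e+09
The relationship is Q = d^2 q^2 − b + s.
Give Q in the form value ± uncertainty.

(2.097 ± 0.553) × 10^11

Let p = d^2·q^2 = 3.196e+11. δp/p = √((2·δd/d)² + (2·δq/q)²) = √(0.00398 + 0.0248) = 0.170, so δp = 5.42e+10.
Q = p − b + s: δQ = √(δp² + δb² + δs²) = √(2.94e+21 + 7.28e+19 + 4.53e+19) = 5.53e+10
Q = 2.097e+11.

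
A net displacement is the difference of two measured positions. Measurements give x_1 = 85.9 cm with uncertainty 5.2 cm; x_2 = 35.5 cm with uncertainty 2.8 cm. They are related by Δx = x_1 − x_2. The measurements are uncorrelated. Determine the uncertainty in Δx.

5.91 cm

Absolute uncertainties add in quadrature for a linear combination:
  (δx_1)² = 27.0;  (δx_2)² = 7.84
δΔx = √(34.9) = 5.91 cm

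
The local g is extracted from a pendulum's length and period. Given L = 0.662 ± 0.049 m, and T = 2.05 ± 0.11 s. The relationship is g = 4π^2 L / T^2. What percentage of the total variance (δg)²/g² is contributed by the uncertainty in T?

67.8%

(δg/g)² = (1·δL/L)² + (-2·δT/T)²
  L term: (1×0.0740)² = 0.00548
  T term: (-2×0.0537)² = 0.0115
Total = 0.0170. Share from T = 0.0115/0.0170 = 0.678.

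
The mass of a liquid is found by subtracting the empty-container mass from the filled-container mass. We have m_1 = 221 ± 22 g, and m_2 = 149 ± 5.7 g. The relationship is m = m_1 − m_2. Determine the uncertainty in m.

m is a linear combination, so absolute uncertainties add in quadrature:
  (δm_1)² = 484;  (δm_2)² = 32.5
δm = √(516) = 22.7 g

22.7 g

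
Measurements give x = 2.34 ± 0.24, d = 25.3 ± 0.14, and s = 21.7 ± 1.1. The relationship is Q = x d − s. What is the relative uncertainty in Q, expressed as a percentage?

Let p = x·d = 59.2. δp/p = √((1·δx/x)² + (1·δd/d)²) = √(0.0105 + 3.06e-05) = 0.103, so δp = 6.08.
Q = p − s: δQ = √(δp² + δs²) = √(37.0 + 1.21) = 6.18
Q = 37.5, so δQ/Q = 6.18/37.5 = 0.165.

16.5%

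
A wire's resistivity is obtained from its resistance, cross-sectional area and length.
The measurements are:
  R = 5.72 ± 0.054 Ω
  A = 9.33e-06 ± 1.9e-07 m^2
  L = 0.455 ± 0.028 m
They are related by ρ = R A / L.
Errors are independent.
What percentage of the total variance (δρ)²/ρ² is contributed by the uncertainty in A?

(δρ/ρ)² = (1·δR/R)² + (1·δA/A)² + (-1·δL/L)²
  R term: (1×0.00944)² = 8.91e-05
  A term: (1×0.0204)² = 0.000415
  L term: (-1×0.0615)² = 0.00379
Total = 0.00429. Share from A = 0.000415/0.00429 = 0.0967.

9.67%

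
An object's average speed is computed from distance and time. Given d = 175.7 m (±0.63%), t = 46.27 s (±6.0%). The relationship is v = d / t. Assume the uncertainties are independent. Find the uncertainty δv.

Each factor contributes (exponent × relative error)² to (δv/v)²:
  (1·δd/d)² = (1×0.00630)² = 3.97e-05;  (-1·δt/t)² = (-1×0.0600)² = 0.00360
δv/v = √(0.00364) = 0.0603
v = 3.797 m/s, so δv = 0.0603 × 3.797 = 0.229 m/s.

0.229 m/s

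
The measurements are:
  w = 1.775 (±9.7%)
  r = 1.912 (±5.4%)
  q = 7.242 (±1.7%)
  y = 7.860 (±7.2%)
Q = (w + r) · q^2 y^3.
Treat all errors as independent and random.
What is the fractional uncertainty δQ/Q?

Let u = w + r = 3.687. δu = √(δw² + δr²) = √(0.0296 + 0.0107) = 0.201, so δu/u = 0.0545.
Q is then a monomial in u, q, y:
δQ/Q = √((δu/u)² + (2·δq/q)² + (3·δy/y)²) = √(0.00296 + 0.00116 + 0.0467) = 0.225

0.225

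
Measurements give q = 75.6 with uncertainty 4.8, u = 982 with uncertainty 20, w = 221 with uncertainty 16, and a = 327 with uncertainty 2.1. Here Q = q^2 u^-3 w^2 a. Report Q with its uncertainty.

Products/powers → add relative errors in quadrature, weighted by exponent:
  (2·δq/q)² = (2×0.0635)² = 0.0161;  (-3·δu/u)² = (-3×0.0204)² = 0.00373;  (2·δw/w)² = (2×0.0724)² = 0.0210;  (1·δa/a)² = (1×0.00642)² = 4.12e-05
δQ/Q = √(0.0409) = 0.202
Q = 96.4, so δQ = 0.202 × 96.4 = 19.5.

96.4 ± 19.5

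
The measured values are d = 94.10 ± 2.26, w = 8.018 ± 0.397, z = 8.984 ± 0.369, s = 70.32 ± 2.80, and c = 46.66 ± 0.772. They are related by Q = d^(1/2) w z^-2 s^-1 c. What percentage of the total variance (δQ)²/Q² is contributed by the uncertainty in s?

(δQ/Q)² = (½·δd/d)² + (1·δw/w)² + (-2·δz/z)² + (-1·δs/s)² + (1·δc/c)²
  d term: (0.5×0.0240)² = 0.000144
  w term: (1×0.0495)² = 0.00245
  z term: (-2×0.0411)² = 0.00675
  s term: (-1×0.0398)² = 0.00159
  c term: (1×0.0165)² = 0.000274
Total = 0.0112. Share from s = 0.00159/0.0112 = 0.142.

14.2%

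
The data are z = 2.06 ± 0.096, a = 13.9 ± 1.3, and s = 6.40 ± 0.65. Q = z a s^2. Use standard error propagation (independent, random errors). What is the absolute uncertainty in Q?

268

Products/powers → add relative errors in quadrature, weighted by exponent:
  (1·δz/z)² = (1×0.0466)² = 0.00217;  (1·δa/a)² = (1×0.0935)² = 0.00875;  (2·δs/s)² = (2×0.102)² = 0.0413
δQ/Q = √(0.0522) = 0.228
Q = 1170, so δQ = 0.228 × 1170 = 268.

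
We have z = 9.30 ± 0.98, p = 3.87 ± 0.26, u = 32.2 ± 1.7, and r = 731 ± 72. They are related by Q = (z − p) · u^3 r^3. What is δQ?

Let w = z − p = 5.43. δw = √(δz² + δp²) = √(0.960 + 0.0676) = 1.01, so δw/w = 0.187.
Q is then a monomial in w, u, r:
δQ/Q = √((δw/w)² + (3·δu/u)² + (3·δr/r)²) = √(0.0349 + 0.0251 + 0.0873) = 0.384
Q = 7.08e+13, so δQ = 0.384 × 7.08e+13 = 2.72e+13.

2.72e+13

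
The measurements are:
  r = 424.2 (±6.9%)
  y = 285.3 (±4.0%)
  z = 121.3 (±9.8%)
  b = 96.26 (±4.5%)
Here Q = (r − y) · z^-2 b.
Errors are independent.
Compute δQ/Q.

Let u = r − y = 138.9. δu = √(δr² + δy²) = √(857 + 130) = 31.4, so δu/u = 0.226.
Q is then a monomial in u, z, b:
δQ/Q = √((δu/u)² + (-2·δz/z)² + (1·δb/b)²) = √(0.0512 + 0.0384 + 0.00202) = 0.303

0.303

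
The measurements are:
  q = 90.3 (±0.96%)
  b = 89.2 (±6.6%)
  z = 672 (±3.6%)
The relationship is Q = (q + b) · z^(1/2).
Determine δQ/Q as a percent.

3.77%

Let u = q + b = 180. δu = √(δq² + δb²) = √(0.751 + 34.7) = 5.95, so δu/u = 0.0332.
Q is then a monomial in u, z:
δQ/Q = √((δu/u)² + (½·δz/z)²) = √(0.00110 + 0.000324) = 0.0377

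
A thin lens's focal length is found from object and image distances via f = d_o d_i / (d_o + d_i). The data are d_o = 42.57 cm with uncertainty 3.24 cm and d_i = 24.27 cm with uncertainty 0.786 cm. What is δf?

0.533 cm

∂f/∂d_o = (d_i/(d_o+d_i))² = 0.132;  ∂f/∂d_i = (d_o/(d_o+d_i))² = 0.406
δf = √((∂f/∂d_o · δd_o)² + (∂f/∂d_i · δd_i)²) = √(0.182 + 0.102) = 0.533 cm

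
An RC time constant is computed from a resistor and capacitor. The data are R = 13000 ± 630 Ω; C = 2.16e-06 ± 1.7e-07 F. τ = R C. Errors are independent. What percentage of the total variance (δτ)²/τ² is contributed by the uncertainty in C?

72.5%

(δτ/τ)² = (1·δR/R)² + (1·δC/C)²
  R term: (1×0.0485)² = 0.00235
  C term: (1×0.0787)² = 0.00619
Total = 0.00854. Share from C = 0.00619/0.00854 = 0.725.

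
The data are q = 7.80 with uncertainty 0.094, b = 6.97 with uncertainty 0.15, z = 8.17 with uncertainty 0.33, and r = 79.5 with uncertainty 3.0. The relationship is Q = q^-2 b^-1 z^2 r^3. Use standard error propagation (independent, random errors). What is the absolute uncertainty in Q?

Products/powers → add relative errors in quadrature, weighted by exponent:
  (-2·δq/q)² = (-2×0.0121)² = 0.000581;  (-1·δb/b)² = (-1×0.0215)² = 0.000463;  (2·δz/z)² = (2×0.0404)² = 0.00653;  (3·δr/r)² = (3×0.0377)² = 0.0128
δQ/Q = √(0.0204) = 0.143
Q = 79100, so δQ = 0.143 × 79100 = 11300.

11300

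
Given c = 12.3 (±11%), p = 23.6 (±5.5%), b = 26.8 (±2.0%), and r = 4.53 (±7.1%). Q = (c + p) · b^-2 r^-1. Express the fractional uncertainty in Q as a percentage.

9.68%

Let u = c + p = 35.9. δu = √(δc² + δp²) = √(1.83 + 1.68) = 1.87, so δu/u = 0.0522.
Q is then a monomial in u, b, r:
δQ/Q = √((δu/u)² + (-2·δb/b)² + (-1·δr/r)²) = √(0.00273 + 0.00160 + 0.00504) = 0.0968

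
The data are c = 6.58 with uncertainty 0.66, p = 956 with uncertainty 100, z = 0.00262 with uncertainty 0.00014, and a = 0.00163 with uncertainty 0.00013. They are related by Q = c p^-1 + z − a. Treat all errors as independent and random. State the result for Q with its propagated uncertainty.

Let w = c·p^-1 = 0.00688. δw/w = √((1·δc/c)² + (-1·δp/p)²) = √(0.0101 + 0.0109) = 0.145, so δw = 0.000997.
Q = w + z − a: δQ = √(δw² + δz² + δa²) = √(9.95e-07 + 1.96e-08 + 1.69e-08) = 0.00102
Q = 0.00787.

0.00787 ± 0.00102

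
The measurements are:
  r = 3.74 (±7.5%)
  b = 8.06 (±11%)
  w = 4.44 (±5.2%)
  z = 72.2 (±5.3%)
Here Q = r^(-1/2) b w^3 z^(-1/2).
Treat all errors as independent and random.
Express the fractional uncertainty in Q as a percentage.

19.6%

Relative error in a monomial: (δQ/Q)² = Σ (nᵢ · δxᵢ/xᵢ)².
  (−½·δr/r)² = (-0.5×0.0750)² = 0.00141;  (1·δb/b)² = (1×0.110)² = 0.0121;  (3·δw/w)² = (3×0.0520)² = 0.0243;  (−½·δz/z)² = (-0.5×0.0530)² = 0.000702
δQ/Q = √(0.0385) = 0.196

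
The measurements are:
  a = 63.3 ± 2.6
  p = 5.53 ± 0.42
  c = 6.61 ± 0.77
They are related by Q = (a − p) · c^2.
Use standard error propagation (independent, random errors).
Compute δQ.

Let u = a − p = 57.8. δu = √(δa² + δp²) = √(6.76 + 0.176) = 2.63, so δu/u = 0.0456.
Q is then a monomial in u, c:
δQ/Q = √((δu/u)² + (2·δc/c)²) = √(0.00208 + 0.0543) = 0.237
Q = 2520, so δQ = 0.237 × 2520 = 599.

599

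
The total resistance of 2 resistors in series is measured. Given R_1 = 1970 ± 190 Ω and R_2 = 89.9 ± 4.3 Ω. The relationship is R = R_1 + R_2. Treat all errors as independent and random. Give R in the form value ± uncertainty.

2060 ± 190 Ω

Sums and differences: (δR)² = Σ (cᵢ δxᵢ)².
  (δR_1)² = 36100;  (δR_2)² = 18.5
δR = √(36100) = 190 Ω
R = 2060 Ω.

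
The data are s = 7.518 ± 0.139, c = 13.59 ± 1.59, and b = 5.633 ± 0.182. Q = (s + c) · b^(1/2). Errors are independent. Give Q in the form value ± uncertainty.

Let u = s + c = 21.11. δu = √(δs² + δc²) = √(0.0193 + 2.53) = 1.60, so δu/u = 0.0756.
Q is then a monomial in u, b:
δQ/Q = √((δu/u)² + (½·δb/b)²) = √(0.00572 + 0.000261) = 0.0773
Q = 50.10, so δQ = 0.0773 × 50.10 = 3.87.

50.10 ± 3.87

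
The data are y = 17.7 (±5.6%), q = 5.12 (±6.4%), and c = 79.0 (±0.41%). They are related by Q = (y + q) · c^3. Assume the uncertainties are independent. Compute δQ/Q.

Let u = y + q = 22.8. δu = √(δy² + δq²) = √(0.982 + 0.107) = 1.04, so δu/u = 0.0457.
Q is then a monomial in u, c:
δQ/Q = √((δu/u)² + (3·δc/c)²) = √(0.00209 + 0.000151) = 0.0474

0.0474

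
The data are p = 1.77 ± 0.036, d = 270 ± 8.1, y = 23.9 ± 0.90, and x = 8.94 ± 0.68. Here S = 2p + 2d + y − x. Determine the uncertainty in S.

16.2

Sums and differences: (δS)² = Σ (cᵢ δxᵢ)².
  (2·δp)² = 0.00518;  (2·δd)² = 262;  (δy)² = 0.810;  (δx)² = 0.462
δS = √(264) = 16.2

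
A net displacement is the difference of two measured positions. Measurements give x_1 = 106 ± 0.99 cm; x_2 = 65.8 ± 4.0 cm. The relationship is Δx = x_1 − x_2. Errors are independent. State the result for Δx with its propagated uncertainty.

Δx is a linear combination, so absolute uncertainties add in quadrature:
  (δx_1)² = 0.980;  (δx_2)² = 16.0
δΔx = √(17.0) = 4.12 cm
Δx = 40.2 cm.

40.2 ± 4.12 cm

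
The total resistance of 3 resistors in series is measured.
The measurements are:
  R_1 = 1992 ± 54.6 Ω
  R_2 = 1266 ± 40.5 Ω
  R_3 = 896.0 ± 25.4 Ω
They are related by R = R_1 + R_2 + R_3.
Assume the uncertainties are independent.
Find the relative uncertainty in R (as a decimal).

Each term contributes (cᵢ δxᵢ)² to (δR)²:
  (δR_1)² = 2980;  (δR_2)² = 1640;  (δR_3)² = 645
δR = √(5270) = 72.6 Ω
R = 4154 Ω, so δR/R = 72.6/4154 = 0.0175.

0.0175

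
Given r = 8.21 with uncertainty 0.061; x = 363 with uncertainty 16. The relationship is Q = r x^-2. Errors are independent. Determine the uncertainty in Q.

Products/powers → add relative errors in quadrature, weighted by exponent:
  (1·δr/r)² = (1×0.00743)² = 5.52e-05;  (-2·δx/x)² = (-2×0.0441)² = 0.00777
δQ/Q = √(0.00783) = 0.0885
Q = 6.23e-05, so δQ = 0.0885 × 6.23e-05 = 5.51e-06.

5.51e-06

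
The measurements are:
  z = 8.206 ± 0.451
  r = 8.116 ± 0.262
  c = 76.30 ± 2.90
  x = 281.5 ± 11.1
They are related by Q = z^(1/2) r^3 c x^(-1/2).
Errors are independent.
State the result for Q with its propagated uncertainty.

6964 ± 762

Since Q is a product/quotient, work with relative uncertainties:
  (½·δz/z)² = (0.5×0.0550)² = 0.000755;  (3·δr/r)² = (3×0.0323)² = 0.00938;  (1·δc/c)² = (1×0.0380)² = 0.00144;  (−½·δx/x)² = (-0.5×0.0394)² = 0.000389
δQ/Q = √(0.0120) = 0.109
Q = 6964, so δQ = 0.109 × 6964 = 762.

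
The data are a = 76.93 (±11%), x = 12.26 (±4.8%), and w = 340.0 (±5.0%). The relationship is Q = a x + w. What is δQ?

114

Let p = a·x = 943.2. δp/p = √((1·δa/a)² + (1·δx/x)²) = √(0.0121 + 0.00230) = 0.120, so δp = 113.
Q = p + w: δQ = √(δp² + δw²) = √(12800 + 289) = 114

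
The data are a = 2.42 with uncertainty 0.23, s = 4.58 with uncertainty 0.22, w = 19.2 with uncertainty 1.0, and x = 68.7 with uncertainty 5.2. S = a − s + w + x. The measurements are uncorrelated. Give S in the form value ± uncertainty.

85.7 ± 5.30

Absolute uncertainties add in quadrature for a linear combination:
  (δa)² = 0.0529;  (δs)² = 0.0484;  (δw)² = 1.00;  (δx)² = 27.0
δS = √(28.1) = 5.30
S = 85.7.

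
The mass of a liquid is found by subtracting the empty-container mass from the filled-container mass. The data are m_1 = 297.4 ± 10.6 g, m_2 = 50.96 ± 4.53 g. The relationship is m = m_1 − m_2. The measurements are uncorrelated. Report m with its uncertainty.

Absolute uncertainties add in quadrature for a linear combination:
  (δm_1)² = 112;  (δm_2)² = 20.5
δm = √(133) = 11.5 g
m = 246.4 g.

246.4 ± 11.5 g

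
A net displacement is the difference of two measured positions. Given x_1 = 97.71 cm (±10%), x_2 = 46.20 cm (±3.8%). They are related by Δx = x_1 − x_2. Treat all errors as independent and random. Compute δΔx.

9.93 cm

Δx is a linear combination, so absolute uncertainties add in quadrature:
  (δx_1)² = 95.5;  (δx_2)² = 3.08
δΔx = √(98.6) = 9.93 cm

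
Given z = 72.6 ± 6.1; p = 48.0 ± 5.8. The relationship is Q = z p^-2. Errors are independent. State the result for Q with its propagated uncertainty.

For a monomial Q ∝ z, p^-2, fractional errors add in quadrature:
  (1·δz/z)² = (1×0.0840)² = 0.00706;  (-2·δp/p)² = (-2×0.121)² = 0.0584
δQ/Q = √(0.0655) = 0.256
Q = 0.0315, so δQ = 0.256 × 0.0315 = 0.00806.

0.0315 ± 0.00806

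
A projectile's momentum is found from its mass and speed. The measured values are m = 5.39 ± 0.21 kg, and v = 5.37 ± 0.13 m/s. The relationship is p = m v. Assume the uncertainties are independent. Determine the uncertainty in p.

1.33 kg·m/s

For a monomial p ∝ m, v, fractional errors add in quadrature:
  (1·δm/m)² = (1×0.0390)² = 0.00152;  (1·δv/v)² = (1×0.0242)² = 0.000586
δp/p = √(0.00210) = 0.0459
p = 28.9 kg·m/s, so δp = 0.0459 × 28.9 = 1.33 kg·m/s.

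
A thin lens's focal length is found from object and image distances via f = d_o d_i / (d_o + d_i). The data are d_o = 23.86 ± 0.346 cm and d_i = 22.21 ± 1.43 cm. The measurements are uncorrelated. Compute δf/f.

0.0341

∂f/∂d_o = (d_i/(d_o+d_i))² = 0.232;  ∂f/∂d_i = (d_o/(d_o+d_i))² = 0.268
δf = √((∂f/∂d_o · δd_o)² + (∂f/∂d_i · δd_i)²) = √(0.00647 + 0.147) = 0.392 cm
f = 11.50 cm, so δf/f = 0.392/11.50 = 0.0341.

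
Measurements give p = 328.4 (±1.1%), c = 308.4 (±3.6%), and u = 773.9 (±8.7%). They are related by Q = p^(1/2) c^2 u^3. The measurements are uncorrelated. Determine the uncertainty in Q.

Relative error in a monomial: (δQ/Q)² = Σ (nᵢ · δxᵢ/xᵢ)².
  (½·δp/p)² = (0.5×0.0110)² = 3.03e-05;  (2·δc/c)² = (2×0.0360)² = 0.00518;  (3·δu/u)² = (3×0.0870)² = 0.0681
δQ/Q = √(0.0733) = 0.271
Q = 7.989e+14, so δQ = 0.271 × 7.989e+14 = 2.16e+14.

2.16e+14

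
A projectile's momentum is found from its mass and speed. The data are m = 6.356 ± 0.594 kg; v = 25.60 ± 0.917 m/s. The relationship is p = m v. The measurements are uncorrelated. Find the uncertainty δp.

16.3 kg·m/s

Since p is a product/quotient, work with relative uncertainties:
  (1·δm/m)² = (1×0.0935)² = 0.00873;  (1·δv/v)² = (1×0.0358)² = 0.00128
δp/p = √(0.0100) = 0.100
p = 162.7 kg·m/s, so δp = 0.100 × 162.7 = 16.3 kg·m/s.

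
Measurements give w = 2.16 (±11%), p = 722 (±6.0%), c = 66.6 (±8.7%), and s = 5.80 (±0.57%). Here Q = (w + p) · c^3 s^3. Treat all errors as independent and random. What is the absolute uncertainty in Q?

Let u = w + p = 724. δu = √(δw² + δp²) = √(0.0565 + 1880) = 43.3, so δu/u = 0.0598.
Q is then a monomial in u, c, s:
δQ/Q = √((δu/u)² + (3·δc/c)² + (3·δs/s)²) = √(0.00358 + 0.0681 + 0.000292) = 0.268
Q = 4.17e+10, so δQ = 0.268 × 4.17e+10 = 1.12e+10.

1.12e+10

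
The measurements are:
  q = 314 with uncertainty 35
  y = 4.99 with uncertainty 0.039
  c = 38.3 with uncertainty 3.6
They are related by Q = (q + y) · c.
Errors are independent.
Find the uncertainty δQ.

1770

Let u = q + y = 319. δu = √(δq² + δy²) = √(1220 + 0.00152) = 35.0, so δu/u = 0.110.
Q is then a monomial in u, c:
δQ/Q = √((δu/u)² + (1·δc/c)²) = √(0.0120 + 0.00884) = 0.144
Q = 12200, so δQ = 0.144 × 12200 = 1770.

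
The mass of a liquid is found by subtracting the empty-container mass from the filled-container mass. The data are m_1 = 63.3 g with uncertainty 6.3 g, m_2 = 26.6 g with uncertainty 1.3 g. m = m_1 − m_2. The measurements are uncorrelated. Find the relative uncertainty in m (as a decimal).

0.175

For a sum/difference, combine absolute errors in quadrature:
  (δm_1)² = 39.7;  (δm_2)² = 1.69
δm = √(41.4) = 6.43 g
m = 36.7 g, so δm/m = 6.43/36.7 = 0.175.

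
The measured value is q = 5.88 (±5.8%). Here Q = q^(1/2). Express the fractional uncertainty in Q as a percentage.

2.90%

Q ∝ q^(1/2), so δQ/Q = |½| · δq/q = 0.5 × 0.0580 = 0.0290.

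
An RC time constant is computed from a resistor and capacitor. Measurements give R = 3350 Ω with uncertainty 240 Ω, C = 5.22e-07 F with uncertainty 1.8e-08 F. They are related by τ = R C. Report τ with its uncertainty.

0.00175 ± 0.000139 s

Products/powers → add relative errors in quadrature, weighted by exponent:
  (1·δR/R)² = (1×0.0716)² = 0.00513;  (1·δC/C)² = (1×0.0345)² = 0.00119
δτ/τ = √(0.00632) = 0.0795
τ = 0.00175 s, so δτ = 0.0795 × 0.00175 = 0.000139 s.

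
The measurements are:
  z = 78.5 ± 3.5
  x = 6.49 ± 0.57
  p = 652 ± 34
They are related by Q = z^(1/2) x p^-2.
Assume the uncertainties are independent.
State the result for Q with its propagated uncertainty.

Products/powers → add relative errors in quadrature, weighted by exponent:
  (½·δz/z)² = (0.5×0.0446)² = 0.000497;  (1·δx/x)² = (1×0.0878)² = 0.00771;  (-2·δp/p)² = (-2×0.0521)² = 0.0109
δQ/Q = √(0.0191) = 0.138
Q = 0.000135, so δQ = 0.138 × 0.000135 = 1.87e-05.

(1.35 ± 0.187) × 10^-4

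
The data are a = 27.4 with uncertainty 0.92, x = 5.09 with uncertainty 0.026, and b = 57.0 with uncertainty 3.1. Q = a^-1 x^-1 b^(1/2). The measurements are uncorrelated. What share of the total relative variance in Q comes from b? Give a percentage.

(δQ/Q)² = (-1·δa/a)² + (-1·δx/x)² + (½·δb/b)²
  a term: (-1×0.0336)² = 0.00113
  x term: (-1×0.00511)² = 2.61e-05
  b term: (0.5×0.0544)² = 0.000739
Total = 0.00189. Share from b = 0.000739/0.00189 = 0.391.

39.1%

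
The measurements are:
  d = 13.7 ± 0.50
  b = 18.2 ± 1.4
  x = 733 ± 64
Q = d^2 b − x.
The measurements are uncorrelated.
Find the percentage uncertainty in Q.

Let p = d^2·b = 3420. δp/p = √((2·δd/d)² + (1·δb/b)²) = √(0.00533 + 0.00592) = 0.106, so δp = 362.
Q = p − x: δQ = √(δp² + δx²) = √(1.31e+05 + 4100) = 368
Q = 2680, so δQ/Q = 368/2680 = 0.137.

13.7%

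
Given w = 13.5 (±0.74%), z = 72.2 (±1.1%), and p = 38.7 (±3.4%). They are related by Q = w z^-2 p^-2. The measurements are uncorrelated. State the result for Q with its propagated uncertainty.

Since Q is a product/quotient, work with relative uncertainties:
  (1·δw/w)² = (1×0.00740)² = 5.48e-05;  (-2·δz/z)² = (-2×0.0110)² = 0.000484;  (-2·δp/p)² = (-2×0.0340)² = 0.00462
δQ/Q = √(0.00516) = 0.0719
Q = 1.73e-06, so δQ = 0.0719 × 1.73e-06 = 1.24e-07.

(1.73 ± 0.124) × 10^-6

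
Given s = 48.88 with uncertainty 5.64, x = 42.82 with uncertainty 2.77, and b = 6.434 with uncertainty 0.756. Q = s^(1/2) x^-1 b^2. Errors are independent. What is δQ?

Products/powers → add relative errors in quadrature, weighted by exponent:
  (½·δs/s)² = (0.5×0.115)² = 0.00333;  (-1·δx/x)² = (-1×0.0647)² = 0.00418;  (2·δb/b)² = (2×0.118)² = 0.0552
δQ/Q = √(0.0627) = 0.250
Q = 6.759, so δQ = 0.250 × 6.759 = 1.69.

1.69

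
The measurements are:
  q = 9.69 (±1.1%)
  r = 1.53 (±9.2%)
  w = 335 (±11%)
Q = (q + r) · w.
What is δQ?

418

Let u = q + r = 11.2. δu = √(δq² + δr²) = √(0.0114 + 0.0198) = 0.177, so δu/u = 0.0157.
Q is then a monomial in u, w:
δQ/Q = √((δu/u)² + (1·δw/w)²) = √(0.000248 + 0.0121) = 0.111
Q = 3760, so δQ = 0.111 × 3760 = 418.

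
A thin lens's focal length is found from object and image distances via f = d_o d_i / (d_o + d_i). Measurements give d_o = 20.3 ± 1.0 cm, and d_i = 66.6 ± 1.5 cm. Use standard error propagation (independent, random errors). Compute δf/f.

∂f/∂d_o = (d_i/(d_o+d_i))² = 0.587;  ∂f/∂d_i = (d_o/(d_o+d_i))² = 0.0546
δf = √((∂f/∂d_o · δd_o)² + (∂f/∂d_i · δd_i)²) = √(0.345 + 0.00670) = 0.593 cm
f = 15.6 cm, so δf/f = 0.593/15.6 = 0.0381.

0.0381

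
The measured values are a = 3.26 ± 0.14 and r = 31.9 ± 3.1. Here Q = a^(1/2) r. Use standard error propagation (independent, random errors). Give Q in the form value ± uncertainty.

Products/powers → add relative errors in quadrature, weighted by exponent:
  (½·δa/a)² = (0.5×0.0429)² = 0.000461;  (1·δr/r)² = (1×0.0972)² = 0.00944
δQ/Q = √(0.00990) = 0.0995
Q = 57.6, so δQ = 0.0995 × 57.6 = 5.73.

57.6 ± 5.73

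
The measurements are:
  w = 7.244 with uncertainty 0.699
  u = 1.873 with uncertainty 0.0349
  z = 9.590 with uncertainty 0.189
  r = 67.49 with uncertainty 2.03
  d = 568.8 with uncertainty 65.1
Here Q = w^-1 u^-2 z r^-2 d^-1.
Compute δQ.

Products/powers → add relative errors in quadrature, weighted by exponent:
  (-1·δw/w)² = (-1×0.0965)² = 0.00931;  (-2·δu/u)² = (-2×0.0186)² = 0.00139;  (1·δz/z)² = (1×0.0197)² = 0.000388;  (-2·δr/r)² = (-2×0.0301)² = 0.00362;  (-1·δd/d)² = (-1×0.114)² = 0.0131
δQ/Q = √(0.0278) = 0.167
Q = 1.457e-07, so δQ = 0.167 × 1.457e-07 = 2.43e-08.

2.43e-08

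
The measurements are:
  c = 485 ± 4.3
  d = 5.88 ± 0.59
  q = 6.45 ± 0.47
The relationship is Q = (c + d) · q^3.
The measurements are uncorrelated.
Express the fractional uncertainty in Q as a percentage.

21.9%

Let u = c + d = 491. δu = √(δc² + δd²) = √(18.5 + 0.348) = 4.34, so δu/u = 0.00884.
Q is then a monomial in u, q:
δQ/Q = √((δu/u)² + (3·δq/q)²) = √(7.82e-05 + 0.0478) = 0.219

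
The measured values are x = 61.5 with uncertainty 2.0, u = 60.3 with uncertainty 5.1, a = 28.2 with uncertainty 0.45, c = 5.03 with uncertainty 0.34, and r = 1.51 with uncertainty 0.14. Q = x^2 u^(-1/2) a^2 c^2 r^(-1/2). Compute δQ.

1.32e+06

Relative error in a monomial: (δQ/Q)² = Σ (nᵢ · δxᵢ/xᵢ)².
  (2·δx/x)² = (2×0.0325)² = 0.00423;  (−½·δu/u)² = (-0.5×0.0846)² = 0.00179;  (2·δa/a)² = (2×0.0160)² = 0.00102;  (2·δc/c)² = (2×0.0676)² = 0.0183;  (−½·δr/r)² = (-0.5×0.0927)² = 0.00215
δQ/Q = √(0.0275) = 0.166
Q = 7.98e+06, so δQ = 0.166 × 7.98e+06 = 1.32e+06.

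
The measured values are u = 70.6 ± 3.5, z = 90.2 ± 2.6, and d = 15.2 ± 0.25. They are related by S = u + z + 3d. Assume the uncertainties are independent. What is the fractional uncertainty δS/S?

S is a linear combination, so absolute uncertainties add in quadrature:
  (δu)² = 12.2;  (δz)² = 6.76;  (3·δd)² = 0.562
δS = √(19.6) = 4.42
S = 206, so δS/S = 4.42/206 = 0.0214.

0.0214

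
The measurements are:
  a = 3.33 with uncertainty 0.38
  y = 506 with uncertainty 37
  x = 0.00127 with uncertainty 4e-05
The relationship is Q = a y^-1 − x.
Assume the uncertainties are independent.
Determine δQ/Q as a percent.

16.8%

Let p = a·y^-1 = 0.00658. δp/p = √((1·δa/a)² + (-1·δy/y)²) = √(0.0130 + 0.00535) = 0.136, so δp = 0.000892.
Q = p − x: δQ = √(δp² + δx²) = √(7.96e-07 + 1.6e-09) = 0.000893
Q = 0.00531, so δQ/Q = 0.000893/0.00531 = 0.168.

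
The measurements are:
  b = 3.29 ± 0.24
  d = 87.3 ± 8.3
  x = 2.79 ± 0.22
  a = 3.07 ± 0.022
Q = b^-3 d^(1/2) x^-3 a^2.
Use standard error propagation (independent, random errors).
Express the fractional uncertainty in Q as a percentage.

32.6%

For a monomial Q ∝ b^-3, d^(1/2), x^-3, a^2, fractional errors add in quadrature:
  (-3·δb/b)² = (-3×0.0729)² = 0.0479;  (½·δd/d)² = (0.5×0.0951)² = 0.00226;  (-3·δx/x)² = (-3×0.0789)² = 0.0560;  (2·δa/a)² = (2×0.00717)² = 0.000205
δQ/Q = √(0.106) = 0.326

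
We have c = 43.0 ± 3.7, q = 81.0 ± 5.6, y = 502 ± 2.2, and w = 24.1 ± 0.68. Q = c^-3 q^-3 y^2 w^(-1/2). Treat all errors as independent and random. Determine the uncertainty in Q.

Q is a product of powers, so relative uncertainties combine in quadrature:
  (-3·δc/c)² = (-3×0.0860)² = 0.0666;  (-3·δq/q)² = (-3×0.0691)² = 0.0430;  (2·δy/y)² = (2×0.00438)² = 7.68e-05;  (−½·δw/w)² = (-0.5×0.0282)² = 0.000199
δQ/Q = √(0.110) = 0.332
Q = 1.21e-06, so δQ = 0.332 × 1.21e-06 = 4.03e-07.

4.03e-07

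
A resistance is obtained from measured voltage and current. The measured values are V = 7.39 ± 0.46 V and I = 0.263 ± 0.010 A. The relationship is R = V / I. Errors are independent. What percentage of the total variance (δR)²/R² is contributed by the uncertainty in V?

(δR/R)² = (1·δV/V)² + (-1·δI/I)²
  V term: (1×0.0622)² = 0.00387
  I term: (-1×0.0380)² = 0.00145
Total = 0.00532. Share from V = 0.00387/0.00532 = 0.728.

72.8%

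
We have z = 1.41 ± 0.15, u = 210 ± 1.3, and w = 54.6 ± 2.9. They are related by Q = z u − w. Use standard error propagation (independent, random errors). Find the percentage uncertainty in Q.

Let p = z·u = 296. δp/p = √((1·δz/z)² + (1·δu/u)²) = √(0.0113 + 3.83e-05) = 0.107, so δp = 31.6.
Q = p − w: δQ = √(δp² + δw²) = √(996 + 8.41) = 31.7
Q = 241, so δQ/Q = 31.7/241 = 0.131.

13.1%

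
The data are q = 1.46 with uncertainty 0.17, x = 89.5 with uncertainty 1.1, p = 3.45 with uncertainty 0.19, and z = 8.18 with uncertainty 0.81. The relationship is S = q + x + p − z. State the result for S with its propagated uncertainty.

86.2 ± 1.39

Absolute uncertainties add in quadrature for a linear combination:
  (δq)² = 0.0289;  (δx)² = 1.21;  (δp)² = 0.0361;  (δz)² = 0.656
δS = √(1.93) = 1.39
S = 86.2.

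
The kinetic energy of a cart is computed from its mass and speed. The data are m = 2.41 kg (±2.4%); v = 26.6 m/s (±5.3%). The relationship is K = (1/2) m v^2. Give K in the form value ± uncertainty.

Products/powers → add relative errors in quadrature, weighted by exponent:
  (1·δm/m)² = (1×0.0240)² = 0.000576;  (2·δv/v)² = (2×0.0530)² = 0.0112
δK/K = √(0.0118) = 0.109
K = 853 J, so δK = 0.109 × 853 = 92.7 J.

853 ± 92.7 J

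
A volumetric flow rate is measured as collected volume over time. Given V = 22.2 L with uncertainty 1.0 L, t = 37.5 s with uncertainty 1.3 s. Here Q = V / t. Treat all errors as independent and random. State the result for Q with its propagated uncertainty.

Products/powers → add relative errors in quadrature, weighted by exponent:
  (1·δV/V)² = (1×0.0450)² = 0.00203;  (-1·δt/t)² = (-1×0.0347)² = 0.00120
δQ/Q = √(0.00323) = 0.0568
Q = 0.592 L/s, so δQ = 0.0568 × 0.592 = 0.0336 L/s.

0.592 ± 0.0336 L/s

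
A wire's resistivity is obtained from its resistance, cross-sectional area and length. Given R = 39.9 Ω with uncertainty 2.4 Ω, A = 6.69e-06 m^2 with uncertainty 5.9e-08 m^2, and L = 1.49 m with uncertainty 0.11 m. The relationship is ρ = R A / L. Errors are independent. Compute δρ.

1.71e-05 Ω·m

Since ρ is a product/quotient, work with relative uncertainties:
  (1·δR/R)² = (1×0.0602)² = 0.00362;  (1·δA/A)² = (1×0.00882)² = 7.78e-05;  (-1·δL/L)² = (-1×0.0738)² = 0.00545
δρ/ρ = √(0.00915) = 0.0956
ρ = 0.000179 Ω·m, so δρ = 0.0956 × 0.000179 = 1.71e-05 Ω·m.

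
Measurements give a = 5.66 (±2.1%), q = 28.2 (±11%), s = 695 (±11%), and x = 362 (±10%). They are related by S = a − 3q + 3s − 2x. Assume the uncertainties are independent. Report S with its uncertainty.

1280 ± 241

S is a linear combination, so absolute uncertainties add in quadrature:
  (δa)² = 0.0141;  (3·δq)² = 86.6;  (3·δs)² = 52600;  (2·δx)² = 5240
δS = √(57900) = 241
S = 1280.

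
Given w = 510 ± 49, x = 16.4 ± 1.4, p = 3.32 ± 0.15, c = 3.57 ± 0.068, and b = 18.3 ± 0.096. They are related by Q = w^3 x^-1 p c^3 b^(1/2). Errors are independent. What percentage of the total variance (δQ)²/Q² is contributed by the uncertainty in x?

(δQ/Q)² = (3·δw/w)² + (-1·δx/x)² + (1·δp/p)² + (3·δc/c)² + (½·δb/b)²
  w term: (3×0.0961)² = 0.0831
  x term: (-1×0.0854)² = 0.00729
  p term: (1×0.0452)² = 0.00204
  c term: (3×0.0190)² = 0.00327
  b term: (0.5×0.00525)² = 6.88e-06
Total = 0.0957. Share from x = 0.00729/0.0957 = 0.0762.

7.62%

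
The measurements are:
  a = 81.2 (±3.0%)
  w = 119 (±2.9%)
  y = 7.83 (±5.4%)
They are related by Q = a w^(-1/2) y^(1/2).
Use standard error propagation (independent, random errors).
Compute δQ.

0.893

Relative error in a monomial: (δQ/Q)² = Σ (nᵢ · δxᵢ/xᵢ)².
  (1·δa/a)² = (1×0.0300)² = 0.000900;  (−½·δw/w)² = (-0.5×0.0290)² = 0.000210;  (½·δy/y)² = (0.5×0.0540)² = 0.000729
δQ/Q = √(0.00184) = 0.0429
Q = 20.8, so δQ = 0.0429 × 20.8 = 0.893.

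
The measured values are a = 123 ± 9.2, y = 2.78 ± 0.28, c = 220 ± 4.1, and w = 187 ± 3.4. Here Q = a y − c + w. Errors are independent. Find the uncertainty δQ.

43.2

Let p = a·y = 342. δp/p = √((1·δa/a)² + (1·δy/y)²) = √(0.00559 + 0.0101) = 0.125, so δp = 42.9.
Q = p − c + w: δQ = √(δp² + δc² + δw²) = √(1840 + 16.8 + 11.6) = 43.2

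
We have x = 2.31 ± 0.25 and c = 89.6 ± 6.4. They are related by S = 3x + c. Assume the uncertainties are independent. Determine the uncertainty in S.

S is a linear combination, so absolute uncertainties add in quadrature:
  (3·δx)² = 0.562;  (δc)² = 41.0
δS = √(41.5) = 6.44

6.44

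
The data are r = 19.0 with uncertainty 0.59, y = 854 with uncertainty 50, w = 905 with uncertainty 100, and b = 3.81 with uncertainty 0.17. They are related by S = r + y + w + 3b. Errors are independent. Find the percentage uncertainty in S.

6.25%

Sums and differences: (δS)² = Σ (cᵢ δxᵢ)².
  (δr)² = 0.348;  (δy)² = 2500;  (δw)² = 10000;  (3·δb)² = 0.260
δS = √(12500) = 112
S = 1790, so δS/S = 112/1790 = 0.0625.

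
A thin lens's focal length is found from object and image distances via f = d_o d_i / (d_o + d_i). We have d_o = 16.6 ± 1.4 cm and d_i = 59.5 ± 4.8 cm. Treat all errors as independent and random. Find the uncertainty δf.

0.886 cm

∂f/∂d_o = (d_i/(d_o+d_i))² = 0.611;  ∂f/∂d_i = (d_o/(d_o+d_i))² = 0.0476
δf = √((∂f/∂d_o · δd_o)² + (∂f/∂d_i · δd_i)²) = √(0.732 + 0.0522) = 0.886 cm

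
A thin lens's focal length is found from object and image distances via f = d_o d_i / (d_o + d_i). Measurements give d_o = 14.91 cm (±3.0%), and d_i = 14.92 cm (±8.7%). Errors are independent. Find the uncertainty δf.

0.343 cm

∂f/∂d_o = (d_i/(d_o+d_i))² = 0.250;  ∂f/∂d_i = (d_o/(d_o+d_i))² = 0.250
δf = √((∂f/∂d_o · δd_o)² + (∂f/∂d_i · δd_i)²) = √(0.0125 + 0.105) = 0.343 cm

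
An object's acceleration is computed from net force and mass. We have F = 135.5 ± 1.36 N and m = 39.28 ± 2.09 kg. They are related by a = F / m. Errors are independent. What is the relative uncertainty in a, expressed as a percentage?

a is a product of powers, so relative uncertainties combine in quadrature:
  (1·δF/F)² = (1×0.0100)² = 0.000101;  (-1·δm/m)² = (-1×0.0532)² = 0.00283
δa/a = √(0.00293) = 0.0541

5.41%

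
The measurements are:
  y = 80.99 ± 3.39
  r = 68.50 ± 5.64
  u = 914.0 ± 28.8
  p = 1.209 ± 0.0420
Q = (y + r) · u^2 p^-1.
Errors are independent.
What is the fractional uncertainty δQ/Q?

Let w = y + r = 149.5. δw = √(δy² + δr²) = √(11.5 + 31.8) = 6.58, so δw/w = 0.0440.
Q is then a monomial in w, u, p:
δQ/Q = √((δw/w)² + (2·δu/u)² + (-1·δp/p)²) = √(0.00194 + 0.00397 + 0.00121) = 0.0844

0.0844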